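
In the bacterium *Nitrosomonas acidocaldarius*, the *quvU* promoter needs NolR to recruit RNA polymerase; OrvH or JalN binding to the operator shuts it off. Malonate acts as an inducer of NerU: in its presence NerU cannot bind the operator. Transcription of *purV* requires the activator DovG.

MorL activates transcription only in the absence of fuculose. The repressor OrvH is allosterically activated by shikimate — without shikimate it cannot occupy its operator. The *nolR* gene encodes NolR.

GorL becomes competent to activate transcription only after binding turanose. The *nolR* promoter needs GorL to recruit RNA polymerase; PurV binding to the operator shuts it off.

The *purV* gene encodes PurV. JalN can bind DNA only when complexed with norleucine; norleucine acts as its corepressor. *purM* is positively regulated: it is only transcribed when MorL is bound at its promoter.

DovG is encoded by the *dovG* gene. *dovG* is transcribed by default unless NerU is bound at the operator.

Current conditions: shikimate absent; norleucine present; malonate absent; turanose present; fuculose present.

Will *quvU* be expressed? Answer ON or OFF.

Malonate is absent, so NerU is active.
With repressor NerU bound, *dovG* is not transcribed.
So DovG is not produced.
Required activator DovG is absent, so *purV* is not transcribed.
So PurV is not produced.
Turanose is present, so GorL is active.
No repressor is bound and GorL is active, so *nolR* is transcribed.
So NolR is produced and active.
Shikimate is absent, so OrvH is inactive.
Norleucine is present, so JalN is active.
With repressor JalN bound, *quvU* is not transcribed.

OFF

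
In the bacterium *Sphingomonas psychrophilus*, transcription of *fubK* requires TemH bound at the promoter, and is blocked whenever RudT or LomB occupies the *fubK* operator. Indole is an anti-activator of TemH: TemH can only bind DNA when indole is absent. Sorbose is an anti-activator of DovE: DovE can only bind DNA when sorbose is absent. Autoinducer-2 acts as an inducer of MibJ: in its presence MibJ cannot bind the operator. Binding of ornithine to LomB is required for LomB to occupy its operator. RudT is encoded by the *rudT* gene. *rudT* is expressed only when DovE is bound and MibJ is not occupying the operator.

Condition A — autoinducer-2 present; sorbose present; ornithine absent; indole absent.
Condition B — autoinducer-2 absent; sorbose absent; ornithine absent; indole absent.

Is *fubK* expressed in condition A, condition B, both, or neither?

both

Condition A:
Autoinducer-2 is present, so MibJ is inactive.
Sorbose is present, so DovE is inactive.
Required activator DovE is absent, so *rudT* is not transcribed.
So RudT is not produced.
Ornithine is absent, so LomB is inactive.
Indole is absent, so TemH is active.
No repressor is bound and TemH is active, so *fubK* is transcribed.
→ *fubK* is ON in A.
Condition B:
Autoinducer-2 is absent, so MibJ is active.
Sorbose is absent, so DovE is active.
With repressor MibJ bound, *rudT* is not transcribed.
So RudT is not produced.
Ornithine is absent, so LomB is inactive.
Indole is absent, so TemH is active.
No repressor is bound and TemH is active, so *fubK* is transcribed.
→ *fubK* is ON in B.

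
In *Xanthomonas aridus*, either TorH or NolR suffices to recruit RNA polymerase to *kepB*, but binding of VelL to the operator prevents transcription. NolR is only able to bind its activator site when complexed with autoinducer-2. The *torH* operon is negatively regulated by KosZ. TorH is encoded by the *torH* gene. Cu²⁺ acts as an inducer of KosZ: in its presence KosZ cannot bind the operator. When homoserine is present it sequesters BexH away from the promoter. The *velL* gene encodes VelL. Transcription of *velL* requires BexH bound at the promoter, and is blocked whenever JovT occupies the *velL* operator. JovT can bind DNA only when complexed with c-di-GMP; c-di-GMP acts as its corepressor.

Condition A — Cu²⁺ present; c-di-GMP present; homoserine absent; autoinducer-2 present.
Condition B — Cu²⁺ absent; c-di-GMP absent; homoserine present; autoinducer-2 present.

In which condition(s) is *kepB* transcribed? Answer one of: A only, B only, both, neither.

Condition A:
Cu²⁺ is present, so KosZ is inactive.
With no repressor bound, *torH* is transcribed.
So TorH is produced and active.
c-di-GMP is present, so JovT is active.
Homoserine is absent, so BexH is active.
With repressor JovT bound, *velL* is not transcribed.
So VelL is not produced.
Autoinducer-2 is present, so NolR is active.
Activator TorH is present, so *kepB* is transcribed.
→ *kepB* is ON in A.
Condition B:
Cu²⁺ is absent, so KosZ is active.
With repressor KosZ bound, *torH* is not transcribed.
So TorH is not produced.
c-di-GMP is absent, so JovT is inactive.
Homoserine is present, so BexH is inactive.
Required activator BexH is absent, so *velL* is not transcribed.
So VelL is not produced.
Autoinducer-2 is present, so NolR is active.
Activator NolR is present, so *kepB* is transcribed.
→ *kepB* is ON in B.

both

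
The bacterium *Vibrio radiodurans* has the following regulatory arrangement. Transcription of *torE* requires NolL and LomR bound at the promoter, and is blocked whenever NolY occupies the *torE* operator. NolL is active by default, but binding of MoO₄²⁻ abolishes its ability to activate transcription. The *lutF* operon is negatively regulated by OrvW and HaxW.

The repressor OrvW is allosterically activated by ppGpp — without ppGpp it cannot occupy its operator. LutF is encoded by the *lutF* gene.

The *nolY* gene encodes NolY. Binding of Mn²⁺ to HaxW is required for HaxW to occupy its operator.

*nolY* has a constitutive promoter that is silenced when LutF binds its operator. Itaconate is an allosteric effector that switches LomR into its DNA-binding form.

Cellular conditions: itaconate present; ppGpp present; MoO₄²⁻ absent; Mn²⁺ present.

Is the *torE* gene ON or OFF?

OFF

MoO₄²⁻ is absent, so NolL is active.
ppGpp is present, so OrvW is active.
Mn²⁺ is present, so HaxW is active.
With repressor OrvW bound, *lutF* is not transcribed.
So LutF is not produced.
With no repressor bound, *nolY* is transcribed.
So NolY is produced and active.
Itaconate is present, so LomR is active.
With repressor NolY bound, *torE* is not transcribed.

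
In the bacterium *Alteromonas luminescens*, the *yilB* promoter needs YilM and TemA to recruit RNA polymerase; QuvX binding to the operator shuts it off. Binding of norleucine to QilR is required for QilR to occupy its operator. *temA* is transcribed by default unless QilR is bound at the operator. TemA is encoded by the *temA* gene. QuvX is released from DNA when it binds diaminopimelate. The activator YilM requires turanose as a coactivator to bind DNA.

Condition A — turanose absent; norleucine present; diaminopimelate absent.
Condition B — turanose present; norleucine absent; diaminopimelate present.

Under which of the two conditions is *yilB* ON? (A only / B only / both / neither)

B only

Condition A:
Turanose is absent, so YilM is inactive.
Norleucine is present, so QilR is active.
With repressor QilR bound, *temA* is not transcribed.
So TemA is not produced.
Diaminopimelate is absent, so QuvX is active.
With repressor QuvX bound, *yilB* is not transcribed.
→ *yilB* is OFF in A.
Condition B:
Turanose is present, so YilM is active.
Norleucine is absent, so QilR is inactive.
With no repressor bound, *temA* is transcribed.
So TemA is produced and active.
Diaminopimelate is present, so QuvX is inactive.
No repressor is bound and YilM and TemA are active, so *yilB* is transcribed.
→ *yilB* is ON in B.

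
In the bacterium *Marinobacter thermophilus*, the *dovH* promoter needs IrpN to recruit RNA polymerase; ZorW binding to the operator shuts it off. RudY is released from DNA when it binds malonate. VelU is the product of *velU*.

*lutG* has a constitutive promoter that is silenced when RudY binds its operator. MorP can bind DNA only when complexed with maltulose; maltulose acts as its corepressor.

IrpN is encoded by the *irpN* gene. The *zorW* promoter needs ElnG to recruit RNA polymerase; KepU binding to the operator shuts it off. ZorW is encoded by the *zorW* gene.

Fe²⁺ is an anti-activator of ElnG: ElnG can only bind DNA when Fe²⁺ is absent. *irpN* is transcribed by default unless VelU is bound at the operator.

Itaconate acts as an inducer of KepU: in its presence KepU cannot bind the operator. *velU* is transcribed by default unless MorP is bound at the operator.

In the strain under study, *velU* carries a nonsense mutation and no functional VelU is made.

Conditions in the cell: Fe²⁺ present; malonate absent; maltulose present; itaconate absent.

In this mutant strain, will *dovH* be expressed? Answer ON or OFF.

ON

Itaconate is absent, so KepU is active.
Fe²⁺ is present, so ElnG is inactive.
With repressor KepU bound, *zorW* is not transcribed.
So ZorW is not produced.
VelU is non-functional in this strain, so it has no effect.
With no repressor bound, *irpN* is transcribed.
So IrpN is produced and active.
No repressor is bound and IrpN is active, so *dovH* is transcribed.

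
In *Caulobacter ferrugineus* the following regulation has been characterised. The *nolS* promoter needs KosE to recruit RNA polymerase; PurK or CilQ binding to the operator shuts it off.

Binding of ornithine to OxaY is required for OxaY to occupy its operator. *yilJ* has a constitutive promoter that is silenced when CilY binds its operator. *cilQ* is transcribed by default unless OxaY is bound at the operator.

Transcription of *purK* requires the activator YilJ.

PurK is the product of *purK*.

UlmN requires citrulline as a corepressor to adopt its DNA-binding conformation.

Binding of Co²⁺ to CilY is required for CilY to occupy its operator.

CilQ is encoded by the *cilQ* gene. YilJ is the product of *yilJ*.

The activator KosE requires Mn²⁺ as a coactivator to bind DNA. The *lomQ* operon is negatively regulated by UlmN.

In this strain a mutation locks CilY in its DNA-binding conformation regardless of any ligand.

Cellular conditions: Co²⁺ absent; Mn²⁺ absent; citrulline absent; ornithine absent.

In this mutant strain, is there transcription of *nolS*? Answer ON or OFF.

OFF

CilY is constitutively active in this strain.
With repressor CilY bound, *yilJ* is not transcribed.
So YilJ is not produced.
Required activator YilJ is absent, so *purK* is not transcribed.
So PurK is not produced.
Mn²⁺ is absent, so KosE is inactive.
Ornithine is absent, so OxaY is inactive.
With no repressor bound, *cilQ* is transcribed.
So CilQ is produced and active.
With repressor CilQ bound, *nolS* is not transcribed.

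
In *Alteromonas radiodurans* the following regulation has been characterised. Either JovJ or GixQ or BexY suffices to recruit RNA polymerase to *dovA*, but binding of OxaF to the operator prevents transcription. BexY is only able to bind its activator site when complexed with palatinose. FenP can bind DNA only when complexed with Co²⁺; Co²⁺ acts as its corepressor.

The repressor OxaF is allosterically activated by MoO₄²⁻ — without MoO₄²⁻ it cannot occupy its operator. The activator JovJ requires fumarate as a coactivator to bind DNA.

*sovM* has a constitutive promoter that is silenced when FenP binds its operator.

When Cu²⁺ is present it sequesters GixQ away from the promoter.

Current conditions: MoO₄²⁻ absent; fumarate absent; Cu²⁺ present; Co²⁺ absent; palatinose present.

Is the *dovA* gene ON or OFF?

ON

Fumarate is absent, so JovJ is inactive.
Cu²⁺ is present, so GixQ is inactive.
Palatinose is present, so BexY is active.
MoO₄²⁻ is absent, so OxaF is inactive.
Activator BexY is present, so *dovA* is transcribed.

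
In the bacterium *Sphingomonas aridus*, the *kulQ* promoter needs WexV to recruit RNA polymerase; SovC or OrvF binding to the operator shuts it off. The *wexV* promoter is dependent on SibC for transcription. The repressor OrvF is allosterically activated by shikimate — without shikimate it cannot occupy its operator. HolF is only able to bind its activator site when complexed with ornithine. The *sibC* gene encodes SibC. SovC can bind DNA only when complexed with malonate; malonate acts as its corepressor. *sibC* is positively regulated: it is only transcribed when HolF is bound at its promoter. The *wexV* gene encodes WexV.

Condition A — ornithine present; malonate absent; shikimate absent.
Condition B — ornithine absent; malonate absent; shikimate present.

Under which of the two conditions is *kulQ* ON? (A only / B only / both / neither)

A only

Condition A:
Ornithine is present, so HolF is active.
No repressor is bound and HolF is active, so *sibC* is transcribed.
So SibC is produced and active.
No repressor is bound and SibC is active, so *wexV* is transcribed.
So WexV is produced and active.
Malonate is absent, so SovC is inactive.
Shikimate is absent, so OrvF is inactive.
No repressor is bound and WexV is active, so *kulQ* is transcribed.
→ *kulQ* is ON in A.
Condition B:
Ornithine is absent, so HolF is inactive.
Required activator HolF is absent, so *sibC* is not transcribed.
So SibC is not produced.
Required activator SibC is absent, so *wexV* is not transcribed.
So WexV is not produced.
Malonate is absent, so SovC is inactive.
Shikimate is present, so OrvF is active.
With repressor OrvF bound, *kulQ* is not transcribed.
→ *kulQ* is OFF in B.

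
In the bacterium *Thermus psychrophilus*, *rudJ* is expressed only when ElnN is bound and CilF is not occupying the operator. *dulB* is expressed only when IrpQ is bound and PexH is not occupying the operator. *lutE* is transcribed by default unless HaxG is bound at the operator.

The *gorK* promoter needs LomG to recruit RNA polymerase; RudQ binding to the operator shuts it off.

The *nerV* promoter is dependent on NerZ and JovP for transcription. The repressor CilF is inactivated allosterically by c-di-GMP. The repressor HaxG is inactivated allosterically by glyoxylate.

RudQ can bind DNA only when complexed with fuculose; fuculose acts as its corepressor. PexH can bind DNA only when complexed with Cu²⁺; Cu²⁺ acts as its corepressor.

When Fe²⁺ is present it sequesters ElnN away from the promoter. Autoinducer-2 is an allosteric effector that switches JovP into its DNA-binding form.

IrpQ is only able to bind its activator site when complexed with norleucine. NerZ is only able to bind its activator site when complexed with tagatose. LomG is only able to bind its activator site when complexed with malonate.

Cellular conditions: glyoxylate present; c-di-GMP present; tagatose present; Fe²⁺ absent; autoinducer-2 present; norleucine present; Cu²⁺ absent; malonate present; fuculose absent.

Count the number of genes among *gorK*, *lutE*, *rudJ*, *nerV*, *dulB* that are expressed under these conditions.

Malonate is present, so LomG is active.
Fuculose is absent, so RudQ is inactive.
No repressor is bound and LomG is active, so *gorK* is transcribed.
→ *gorK* is ON.
Glyoxylate is present, so HaxG is inactive.
With no repressor bound, *lutE* is transcribed.
→ *lutE* is ON.
c-di-GMP is present, so CilF is inactive.
Fe²⁺ is absent, so ElnN is active.
No repressor is bound and ElnN is active, so *rudJ* is transcribed.
→ *rudJ* is ON.
Tagatose is present, so NerZ is active.
Autoinducer-2 is present, so JovP is active.
No repressor is bound and NerZ and JovP are active, so *nerV* is transcribed.
→ *nerV* is ON.
Norleucine is present, so IrpQ is active.
Cu²⁺ is absent, so PexH is inactive.
No repressor is bound and IrpQ is active, so *dulB* is transcribed.
→ *dulB* is ON.
5 of the 5 genes are transcribed.

5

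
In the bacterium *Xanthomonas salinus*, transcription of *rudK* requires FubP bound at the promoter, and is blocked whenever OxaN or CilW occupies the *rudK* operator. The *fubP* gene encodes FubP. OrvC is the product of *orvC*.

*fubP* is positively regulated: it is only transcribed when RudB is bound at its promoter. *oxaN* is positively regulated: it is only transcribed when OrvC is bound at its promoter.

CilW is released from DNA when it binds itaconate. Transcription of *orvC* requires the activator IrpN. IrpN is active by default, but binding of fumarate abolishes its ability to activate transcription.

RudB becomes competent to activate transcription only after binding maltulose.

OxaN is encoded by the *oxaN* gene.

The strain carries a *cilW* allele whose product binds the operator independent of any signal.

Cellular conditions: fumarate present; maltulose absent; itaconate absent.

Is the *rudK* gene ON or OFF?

OFF

Maltulose is absent, so RudB is inactive.
Required activator RudB is absent, so *fubP* is not transcribed.
So FubP is not produced.
Fumarate is present, so IrpN is inactive.
Required activator IrpN is absent, so *orvC* is not transcribed.
So OrvC is not produced.
Required activator OrvC is absent, so *oxaN* is not transcribed.
So OxaN is not produced.
CilW is constitutively active in this strain.
With repressor CilW bound, *rudK* is not transcribed.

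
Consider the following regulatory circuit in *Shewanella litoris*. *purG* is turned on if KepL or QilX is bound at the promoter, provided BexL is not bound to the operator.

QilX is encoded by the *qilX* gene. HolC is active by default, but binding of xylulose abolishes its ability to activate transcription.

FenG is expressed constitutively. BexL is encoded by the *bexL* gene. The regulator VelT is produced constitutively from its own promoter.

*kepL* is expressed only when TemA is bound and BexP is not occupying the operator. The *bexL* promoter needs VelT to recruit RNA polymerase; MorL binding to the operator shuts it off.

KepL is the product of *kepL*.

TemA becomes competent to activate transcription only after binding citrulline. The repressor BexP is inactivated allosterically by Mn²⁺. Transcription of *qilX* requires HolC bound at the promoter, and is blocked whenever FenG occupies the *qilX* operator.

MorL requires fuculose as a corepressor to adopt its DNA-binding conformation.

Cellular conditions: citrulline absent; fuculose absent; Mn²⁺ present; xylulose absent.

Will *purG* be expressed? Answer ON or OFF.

OFF

Fuculose is absent, so MorL is inactive.
VelT is produced constitutively and is active.
No repressor is bound and VelT is active, so *bexL* is transcribed.
So BexL is produced and active.
Citrulline is absent, so TemA is inactive.
Mn²⁺ is present, so BexP is inactive.
Required activator TemA is absent, so *kepL* is not transcribed.
So KepL is not produced.
Xylulose is absent, so HolC is active.
FenG is produced constitutively and is active.
With repressor FenG bound, *qilX* is not transcribed.
So QilX is not produced.
With repressor BexL bound, *purG* is not transcribed.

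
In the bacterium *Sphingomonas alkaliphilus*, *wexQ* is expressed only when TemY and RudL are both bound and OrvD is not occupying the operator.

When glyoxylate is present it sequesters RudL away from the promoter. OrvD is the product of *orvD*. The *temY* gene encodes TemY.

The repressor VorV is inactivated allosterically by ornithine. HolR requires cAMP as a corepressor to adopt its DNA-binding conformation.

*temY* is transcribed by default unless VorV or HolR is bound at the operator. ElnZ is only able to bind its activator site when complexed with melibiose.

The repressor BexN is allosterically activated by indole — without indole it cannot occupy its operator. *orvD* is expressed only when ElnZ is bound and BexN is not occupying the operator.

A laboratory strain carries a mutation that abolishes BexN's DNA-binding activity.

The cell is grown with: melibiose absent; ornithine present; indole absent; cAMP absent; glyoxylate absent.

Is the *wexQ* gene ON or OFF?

ON

Melibiose is absent, so ElnZ is inactive.
BexN is non-functional in this strain, so it has no effect.
Required activator ElnZ is absent, so *orvD* is not transcribed.
So OrvD is not produced.
Ornithine is present, so VorV is inactive.
cAMP is absent, so HolR is inactive.
With no repressor bound, *temY* is transcribed.
So TemY is produced and active.
Glyoxylate is absent, so RudL is active.
No repressor is bound and TemY and RudL are active, so *wexQ* is transcribed.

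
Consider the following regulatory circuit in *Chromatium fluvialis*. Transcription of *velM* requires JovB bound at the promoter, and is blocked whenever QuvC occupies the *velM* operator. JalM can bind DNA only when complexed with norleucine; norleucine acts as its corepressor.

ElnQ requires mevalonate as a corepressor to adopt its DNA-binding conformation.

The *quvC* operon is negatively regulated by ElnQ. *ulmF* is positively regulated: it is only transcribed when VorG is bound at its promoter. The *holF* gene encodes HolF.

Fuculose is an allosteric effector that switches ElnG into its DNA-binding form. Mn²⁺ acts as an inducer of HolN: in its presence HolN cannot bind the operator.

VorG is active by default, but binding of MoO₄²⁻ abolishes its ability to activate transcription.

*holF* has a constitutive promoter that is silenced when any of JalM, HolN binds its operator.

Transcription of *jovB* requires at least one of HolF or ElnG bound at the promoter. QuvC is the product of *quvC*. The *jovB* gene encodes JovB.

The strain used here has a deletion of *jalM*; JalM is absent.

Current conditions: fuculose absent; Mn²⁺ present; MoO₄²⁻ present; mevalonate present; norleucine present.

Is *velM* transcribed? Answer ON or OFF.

JalM is non-functional in this strain, so it has no effect.
Mn²⁺ is present, so HolN is inactive.
With no repressor bound, *holF* is transcribed.
So HolF is produced and active.
Fuculose is absent, so ElnG is inactive.
Activator HolF is present, so *jovB* is transcribed.
So JovB is produced and active.
Mevalonate is present, so ElnQ is active.
With repressor ElnQ bound, *quvC* is not transcribed.
So QuvC is not produced.
No repressor is bound and JovB is active, so *velM* is transcribed.

ON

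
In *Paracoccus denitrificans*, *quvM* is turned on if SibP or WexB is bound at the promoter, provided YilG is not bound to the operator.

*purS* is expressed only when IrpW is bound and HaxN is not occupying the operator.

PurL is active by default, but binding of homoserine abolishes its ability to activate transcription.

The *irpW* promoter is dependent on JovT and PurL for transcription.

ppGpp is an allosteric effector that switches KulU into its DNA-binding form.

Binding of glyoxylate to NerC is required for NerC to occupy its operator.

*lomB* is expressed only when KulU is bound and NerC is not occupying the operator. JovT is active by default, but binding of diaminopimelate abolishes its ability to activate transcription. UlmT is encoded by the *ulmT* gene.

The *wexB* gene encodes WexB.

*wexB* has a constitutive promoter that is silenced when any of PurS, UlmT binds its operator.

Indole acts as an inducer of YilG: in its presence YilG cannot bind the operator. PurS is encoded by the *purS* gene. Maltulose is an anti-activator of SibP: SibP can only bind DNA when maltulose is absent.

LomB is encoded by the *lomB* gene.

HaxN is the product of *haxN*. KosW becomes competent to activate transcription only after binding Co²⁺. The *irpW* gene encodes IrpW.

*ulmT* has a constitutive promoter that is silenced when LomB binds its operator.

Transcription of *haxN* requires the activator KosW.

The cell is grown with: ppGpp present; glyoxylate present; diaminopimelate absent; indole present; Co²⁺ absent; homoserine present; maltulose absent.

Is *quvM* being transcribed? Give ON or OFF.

Maltulose is absent, so SibP is active.
Co²⁺ is absent, so KosW is inactive.
Required activator KosW is absent, so *haxN* is not transcribed.
So HaxN is not produced.
Diaminopimelate is absent, so JovT is active.
Homoserine is present, so PurL is inactive.
Required activator PurL is absent, so *irpW* is not transcribed.
So IrpW is not produced.
Required activator IrpW is absent, so *purS* is not transcribed.
So PurS is not produced.
Glyoxylate is present, so NerC is active.
ppGpp is present, so KulU is active.
With repressor NerC bound, *lomB* is not transcribed.
So LomB is not produced.
With no repressor bound, *ulmT* is transcribed.
So UlmT is produced and active.
With repressor UlmT bound, *wexB* is not transcribed.
So WexB is not produced.
Indole is present, so YilG is inactive.
Activator SibP is present, so *quvM* is transcribed.

ON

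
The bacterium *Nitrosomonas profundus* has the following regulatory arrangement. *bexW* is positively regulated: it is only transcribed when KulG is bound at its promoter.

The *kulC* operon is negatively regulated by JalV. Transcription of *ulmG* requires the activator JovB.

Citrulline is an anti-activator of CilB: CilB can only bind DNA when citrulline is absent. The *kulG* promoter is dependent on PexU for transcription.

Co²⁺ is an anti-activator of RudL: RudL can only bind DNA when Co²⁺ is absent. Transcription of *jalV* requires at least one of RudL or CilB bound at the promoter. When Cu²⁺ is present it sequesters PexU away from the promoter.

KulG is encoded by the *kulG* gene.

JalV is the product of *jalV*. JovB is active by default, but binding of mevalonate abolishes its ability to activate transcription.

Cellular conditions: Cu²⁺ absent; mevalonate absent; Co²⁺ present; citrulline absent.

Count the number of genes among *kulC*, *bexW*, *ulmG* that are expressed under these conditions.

Co²⁺ is present, so RudL is inactive.
Citrulline is absent, so CilB is active.
Activator CilB is present, so *jalV* is transcribed.
So JalV is produced and active.
With repressor JalV bound, *kulC* is not transcribed.
→ *kulC* is OFF.
Cu²⁺ is absent, so PexU is active.
No repressor is bound and PexU is active, so *kulG* is transcribed.
So KulG is produced and active.
No repressor is bound and KulG is active, so *bexW* is transcribed.
→ *bexW* is ON.
Mevalonate is absent, so JovB is active.
No repressor is bound and JovB is active, so *ulmG* is transcribed.
→ *ulmG* is ON.
2 of the 3 genes are transcribed.

2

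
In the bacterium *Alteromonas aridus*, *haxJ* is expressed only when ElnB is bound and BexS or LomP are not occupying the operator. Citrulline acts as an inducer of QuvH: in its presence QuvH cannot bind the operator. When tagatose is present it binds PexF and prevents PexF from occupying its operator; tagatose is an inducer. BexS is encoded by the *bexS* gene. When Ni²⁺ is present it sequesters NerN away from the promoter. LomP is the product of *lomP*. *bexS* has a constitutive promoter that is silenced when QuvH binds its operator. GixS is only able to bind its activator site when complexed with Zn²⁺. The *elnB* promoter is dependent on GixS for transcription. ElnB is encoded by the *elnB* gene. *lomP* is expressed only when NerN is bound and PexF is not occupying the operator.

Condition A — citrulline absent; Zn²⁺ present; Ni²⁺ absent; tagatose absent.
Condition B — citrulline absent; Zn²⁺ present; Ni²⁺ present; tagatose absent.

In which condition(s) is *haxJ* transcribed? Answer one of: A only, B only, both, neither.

both

Condition A:
Citrulline is absent, so QuvH is active.
With repressor QuvH bound, *bexS* is not transcribed.
So BexS is not produced.
Zn²⁺ is present, so GixS is active.
No repressor is bound and GixS is active, so *elnB* is transcribed.
So ElnB is produced and active.
Ni²⁺ is absent, so NerN is active.
Tagatose is absent, so PexF is active.
With repressor PexF bound, *lomP* is not transcribed.
So LomP is not produced.
No repressor is bound and ElnB is active, so *haxJ* is transcribed.
→ *haxJ* is ON in A.
Condition B:
Citrulline is absent, so QuvH is active.
With repressor QuvH bound, *bexS* is not transcribed.
So BexS is not produced.
Zn²⁺ is present, so GixS is active.
No repressor is bound and GixS is active, so *elnB* is transcribed.
So ElnB is produced and active.
Ni²⁺ is present, so NerN is inactive.
Tagatose is absent, so PexF is active.
With repressor PexF bound, *lomP* is not transcribed.
So LomP is not produced.
No repressor is bound and ElnB is active, so *haxJ* is transcribed.
→ *haxJ* is ON in B.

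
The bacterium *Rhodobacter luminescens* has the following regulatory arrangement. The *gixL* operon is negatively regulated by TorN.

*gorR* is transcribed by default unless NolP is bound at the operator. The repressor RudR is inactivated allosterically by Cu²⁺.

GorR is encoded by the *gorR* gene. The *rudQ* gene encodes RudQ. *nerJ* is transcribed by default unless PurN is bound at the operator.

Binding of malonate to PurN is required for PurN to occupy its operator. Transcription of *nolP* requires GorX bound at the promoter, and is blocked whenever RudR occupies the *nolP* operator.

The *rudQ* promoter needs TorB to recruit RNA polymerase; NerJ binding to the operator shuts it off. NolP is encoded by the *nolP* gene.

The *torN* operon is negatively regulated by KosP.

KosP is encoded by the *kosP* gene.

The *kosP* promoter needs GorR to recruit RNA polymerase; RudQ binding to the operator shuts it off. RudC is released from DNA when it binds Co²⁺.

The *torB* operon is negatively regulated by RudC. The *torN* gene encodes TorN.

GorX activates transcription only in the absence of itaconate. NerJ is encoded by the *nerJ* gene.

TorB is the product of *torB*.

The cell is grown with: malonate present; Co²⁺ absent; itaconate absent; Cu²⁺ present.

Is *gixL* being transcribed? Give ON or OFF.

OFF

Itaconate is absent, so GorX is active.
Cu²⁺ is present, so RudR is inactive.
No repressor is bound and GorX is active, so *nolP* is transcribed.
So NolP is produced and active.
With repressor NolP bound, *gorR* is not transcribed.
So GorR is not produced.
Co²⁺ is absent, so RudC is active.
With repressor RudC bound, *torB* is not transcribed.
So TorB is not produced.
Malonate is present, so PurN is active.
With repressor PurN bound, *nerJ* is not transcribed.
So NerJ is not produced.
Required activator TorB is absent, so *rudQ* is not transcribed.
So RudQ is not produced.
Required activator GorR is absent, so *kosP* is not transcribed.
So KosP is not produced.
With no repressor bound, *torN* is transcribed.
So TorN is produced and active.
With repressor TorN bound, *gixL* is not transcribed.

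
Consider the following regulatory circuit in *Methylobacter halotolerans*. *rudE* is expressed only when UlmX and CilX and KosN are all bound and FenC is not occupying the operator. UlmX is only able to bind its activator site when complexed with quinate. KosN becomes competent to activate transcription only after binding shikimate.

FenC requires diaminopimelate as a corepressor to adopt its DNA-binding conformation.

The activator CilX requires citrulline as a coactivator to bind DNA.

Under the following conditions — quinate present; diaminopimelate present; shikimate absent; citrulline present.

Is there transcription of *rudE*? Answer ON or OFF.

OFF

Quinate is present, so UlmX is active.
Citrulline is present, so CilX is active.
Shikimate is absent, so KosN is inactive.
Diaminopimelate is present, so FenC is active.
With repressor FenC bound, *rudE* is not transcribed.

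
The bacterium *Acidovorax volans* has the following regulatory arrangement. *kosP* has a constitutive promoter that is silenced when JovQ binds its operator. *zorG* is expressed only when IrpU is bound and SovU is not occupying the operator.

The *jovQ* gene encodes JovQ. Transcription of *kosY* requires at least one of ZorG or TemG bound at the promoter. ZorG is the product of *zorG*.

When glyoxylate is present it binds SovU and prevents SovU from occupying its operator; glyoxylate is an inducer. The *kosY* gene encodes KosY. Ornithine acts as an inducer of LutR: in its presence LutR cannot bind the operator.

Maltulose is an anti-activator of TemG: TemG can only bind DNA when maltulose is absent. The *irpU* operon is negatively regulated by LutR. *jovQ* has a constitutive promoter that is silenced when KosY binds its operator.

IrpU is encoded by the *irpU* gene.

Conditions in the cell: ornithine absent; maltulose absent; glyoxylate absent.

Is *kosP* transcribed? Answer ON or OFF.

Ornithine is absent, so LutR is active.
With repressor LutR bound, *irpU* is not transcribed.
So IrpU is not produced.
Glyoxylate is absent, so SovU is active.
With repressor SovU bound, *zorG* is not transcribed.
So ZorG is not produced.
Maltulose is absent, so TemG is active.
Activator TemG is present, so *kosY* is transcribed.
So KosY is produced and active.
With repressor KosY bound, *jovQ* is not transcribed.
So JovQ is not produced.
With no repressor bound, *kosP* is transcribed.

ON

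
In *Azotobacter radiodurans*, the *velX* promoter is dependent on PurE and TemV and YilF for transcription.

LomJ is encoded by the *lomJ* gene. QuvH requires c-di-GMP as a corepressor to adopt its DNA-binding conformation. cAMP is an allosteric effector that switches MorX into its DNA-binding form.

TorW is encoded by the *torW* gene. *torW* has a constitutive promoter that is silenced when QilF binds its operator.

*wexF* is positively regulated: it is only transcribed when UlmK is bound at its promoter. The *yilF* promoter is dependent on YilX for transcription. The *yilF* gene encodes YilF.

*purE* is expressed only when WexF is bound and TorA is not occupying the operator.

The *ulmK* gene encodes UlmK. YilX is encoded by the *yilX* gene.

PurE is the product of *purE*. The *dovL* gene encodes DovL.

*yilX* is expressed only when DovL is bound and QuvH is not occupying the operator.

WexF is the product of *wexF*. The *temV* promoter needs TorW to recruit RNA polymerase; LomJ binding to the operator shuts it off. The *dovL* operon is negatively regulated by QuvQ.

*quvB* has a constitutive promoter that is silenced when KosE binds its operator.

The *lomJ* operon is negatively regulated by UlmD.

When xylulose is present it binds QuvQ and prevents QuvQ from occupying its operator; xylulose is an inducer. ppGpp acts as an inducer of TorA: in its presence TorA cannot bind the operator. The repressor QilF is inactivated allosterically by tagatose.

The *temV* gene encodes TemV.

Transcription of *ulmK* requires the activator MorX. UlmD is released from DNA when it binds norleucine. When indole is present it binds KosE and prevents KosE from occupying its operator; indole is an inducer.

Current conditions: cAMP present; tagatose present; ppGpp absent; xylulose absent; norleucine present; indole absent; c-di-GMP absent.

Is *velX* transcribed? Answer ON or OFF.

ppGpp is absent, so TorA is active.
cAMP is present, so MorX is active.
No repressor is bound and MorX is active, so *ulmK* is transcribed.
So UlmK is produced and active.
No repressor is bound and UlmK is active, so *wexF* is transcribed.
So WexF is produced and active.
With repressor TorA bound, *purE* is not transcribed.
So PurE is not produced.
Norleucine is present, so UlmD is inactive.
With no repressor bound, *lomJ* is transcribed.
So LomJ is produced and active.
Tagatose is present, so QilF is inactive.
With no repressor bound, *torW* is transcribed.
So TorW is produced and active.
With repressor LomJ bound, *temV* is not transcribed.
So TemV is not produced.
Xylulose is absent, so QuvQ is active.
With repressor QuvQ bound, *dovL* is not transcribed.
So DovL is not produced.
c-di-GMP is absent, so QuvH is inactive.
Required activator DovL is absent, so *yilX* is not transcribed.
So YilX is not produced.
Required activator YilX is absent, so *yilF* is not transcribed.
So YilF is not produced.
Required activator PurE is absent, so *velX* is not transcribed.

OFF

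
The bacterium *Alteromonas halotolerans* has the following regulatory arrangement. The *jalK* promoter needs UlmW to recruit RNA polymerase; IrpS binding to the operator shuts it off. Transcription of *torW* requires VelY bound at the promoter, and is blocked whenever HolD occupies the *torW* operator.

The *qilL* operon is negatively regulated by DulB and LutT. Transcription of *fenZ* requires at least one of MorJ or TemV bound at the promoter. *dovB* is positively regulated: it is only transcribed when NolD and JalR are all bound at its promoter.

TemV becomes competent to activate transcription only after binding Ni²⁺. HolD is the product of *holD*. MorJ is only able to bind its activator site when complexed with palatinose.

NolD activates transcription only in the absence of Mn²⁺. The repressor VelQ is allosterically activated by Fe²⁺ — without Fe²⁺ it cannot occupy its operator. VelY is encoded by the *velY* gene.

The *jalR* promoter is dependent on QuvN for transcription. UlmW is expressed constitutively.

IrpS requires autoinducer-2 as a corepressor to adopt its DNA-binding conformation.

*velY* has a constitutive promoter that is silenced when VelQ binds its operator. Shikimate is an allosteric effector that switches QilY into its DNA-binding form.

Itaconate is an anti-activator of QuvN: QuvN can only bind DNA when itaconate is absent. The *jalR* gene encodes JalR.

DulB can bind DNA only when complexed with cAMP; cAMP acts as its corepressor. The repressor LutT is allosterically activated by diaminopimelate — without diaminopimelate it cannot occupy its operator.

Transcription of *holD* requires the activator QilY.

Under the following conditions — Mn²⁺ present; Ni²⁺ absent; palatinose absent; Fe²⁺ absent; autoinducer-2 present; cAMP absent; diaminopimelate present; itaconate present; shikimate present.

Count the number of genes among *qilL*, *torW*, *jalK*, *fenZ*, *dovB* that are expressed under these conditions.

cAMP is absent, so DulB is inactive.
Diaminopimelate is present, so LutT is active.
With repressor LutT bound, *qilL* is not transcribed.
→ *qilL* is OFF.
Shikimate is present, so QilY is active.
No repressor is bound and QilY is active, so *holD* is transcribed.
So HolD is produced and active.
Fe²⁺ is absent, so VelQ is inactive.
With no repressor bound, *velY* is transcribed.
So VelY is produced and active.
With repressor HolD bound, *torW* is not transcribed.
→ *torW* is OFF.
Autoinducer-2 is present, so IrpS is active.
UlmW is produced constitutively and is active.
With repressor IrpS bound, *jalK* is not transcribed.
→ *jalK* is OFF.
Palatinose is absent, so MorJ is inactive.
Ni²⁺ is absent, so TemV is inactive.
No activator is available at the *fenZ* promoter, so *fenZ* is not transcribed.
→ *fenZ* is OFF.
Mn²⁺ is present, so NolD is inactive.
Itaconate is present, so QuvN is inactive.
Required activator QuvN is absent, so *jalR* is not transcribed.
So JalR is not produced.
Required activator NolD is absent, so *dovB* is not transcribed.
→ *dovB* is OFF.
0 of the 5 genes are transcribed.

0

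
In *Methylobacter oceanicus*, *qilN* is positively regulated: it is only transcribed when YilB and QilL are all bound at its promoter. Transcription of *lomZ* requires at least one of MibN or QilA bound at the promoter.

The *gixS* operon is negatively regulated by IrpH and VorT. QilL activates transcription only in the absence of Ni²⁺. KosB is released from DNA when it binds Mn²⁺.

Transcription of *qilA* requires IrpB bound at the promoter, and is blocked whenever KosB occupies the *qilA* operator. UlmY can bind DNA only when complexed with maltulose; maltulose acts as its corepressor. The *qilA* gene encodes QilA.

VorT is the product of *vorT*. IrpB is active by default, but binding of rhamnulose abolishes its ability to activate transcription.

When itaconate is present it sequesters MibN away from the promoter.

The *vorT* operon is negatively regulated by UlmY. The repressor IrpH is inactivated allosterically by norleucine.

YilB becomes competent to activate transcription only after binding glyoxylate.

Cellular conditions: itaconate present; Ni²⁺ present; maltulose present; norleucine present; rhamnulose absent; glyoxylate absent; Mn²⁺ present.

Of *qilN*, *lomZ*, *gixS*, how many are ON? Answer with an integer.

2

Glyoxylate is absent, so YilB is inactive.
Ni²⁺ is present, so QilL is inactive.
Required activator YilB is absent, so *qilN* is not transcribed.
→ *qilN* is OFF.
Itaconate is present, so MibN is inactive.
Mn²⁺ is present, so KosB is inactive.
Rhamnulose is absent, so IrpB is active.
No repressor is bound and IrpB is active, so *qilA* is transcribed.
So QilA is produced and active.
Activator QilA is present, so *lomZ* is transcribed.
→ *lomZ* is ON.
Norleucine is present, so IrpH is inactive.
Maltulose is present, so UlmY is active.
With repressor UlmY bound, *vorT* is not transcribed.
So VorT is not produced.
With no repressor bound, *gixS* is transcribed.
→ *gixS* is ON.
2 of the 3 genes are transcribed.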